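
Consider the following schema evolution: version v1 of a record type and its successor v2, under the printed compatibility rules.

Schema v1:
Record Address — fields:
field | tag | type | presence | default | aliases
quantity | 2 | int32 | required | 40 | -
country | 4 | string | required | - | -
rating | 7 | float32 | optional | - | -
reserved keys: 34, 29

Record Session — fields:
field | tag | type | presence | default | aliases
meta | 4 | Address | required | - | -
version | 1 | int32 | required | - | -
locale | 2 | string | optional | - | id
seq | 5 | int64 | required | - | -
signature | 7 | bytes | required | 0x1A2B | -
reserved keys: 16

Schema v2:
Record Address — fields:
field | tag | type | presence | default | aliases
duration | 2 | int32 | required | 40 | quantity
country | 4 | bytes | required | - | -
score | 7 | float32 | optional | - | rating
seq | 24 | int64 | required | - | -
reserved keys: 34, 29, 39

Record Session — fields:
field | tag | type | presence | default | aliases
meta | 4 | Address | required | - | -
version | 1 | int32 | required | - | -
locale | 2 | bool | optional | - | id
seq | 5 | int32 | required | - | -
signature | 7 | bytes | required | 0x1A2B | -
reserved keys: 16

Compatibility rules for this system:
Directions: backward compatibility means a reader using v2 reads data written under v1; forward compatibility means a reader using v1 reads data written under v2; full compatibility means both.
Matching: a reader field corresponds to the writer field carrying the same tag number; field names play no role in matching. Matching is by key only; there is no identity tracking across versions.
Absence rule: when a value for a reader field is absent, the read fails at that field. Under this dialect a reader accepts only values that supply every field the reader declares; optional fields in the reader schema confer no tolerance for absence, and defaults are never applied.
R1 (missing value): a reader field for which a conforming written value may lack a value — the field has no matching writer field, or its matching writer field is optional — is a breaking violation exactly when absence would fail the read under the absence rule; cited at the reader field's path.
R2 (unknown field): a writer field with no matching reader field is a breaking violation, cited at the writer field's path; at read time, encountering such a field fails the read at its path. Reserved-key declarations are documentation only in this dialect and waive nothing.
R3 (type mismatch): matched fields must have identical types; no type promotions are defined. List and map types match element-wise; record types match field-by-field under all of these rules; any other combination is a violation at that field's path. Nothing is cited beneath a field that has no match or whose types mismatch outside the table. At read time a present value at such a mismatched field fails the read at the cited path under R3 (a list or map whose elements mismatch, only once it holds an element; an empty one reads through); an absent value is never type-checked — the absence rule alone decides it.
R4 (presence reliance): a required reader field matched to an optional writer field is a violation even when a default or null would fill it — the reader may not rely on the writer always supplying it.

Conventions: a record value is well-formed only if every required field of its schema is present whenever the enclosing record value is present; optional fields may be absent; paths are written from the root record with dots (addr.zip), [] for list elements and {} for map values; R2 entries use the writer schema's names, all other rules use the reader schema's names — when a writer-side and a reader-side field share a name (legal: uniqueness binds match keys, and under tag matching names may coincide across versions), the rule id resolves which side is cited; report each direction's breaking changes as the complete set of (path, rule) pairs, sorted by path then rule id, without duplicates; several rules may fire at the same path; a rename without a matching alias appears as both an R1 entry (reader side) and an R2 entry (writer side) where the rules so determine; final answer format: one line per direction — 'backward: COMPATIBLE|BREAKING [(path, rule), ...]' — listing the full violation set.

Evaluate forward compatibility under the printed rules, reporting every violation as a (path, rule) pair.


forward: BREAKING [(locale, R1), (locale, R3), (meta.country, R3), (meta.rating, R1), (meta.seq, R2), (seq, R3)]

the writer's type comes first in each Session pair
checking forward for Session: reader v1 against writer v2:
  meta: Address -> Address, writer required; from meta
  version: int32 -> int32, writer required; from version
  locale: bool -> string, writer optional; from locale
  seq: int32 -> int64, writer required; from seq
  signature: bytes -> bytes, writer required; from signature
  meta.quantity: int32 -> int32, writer required; from meta.duration
  meta.country: bytes -> string, writer required; from meta.country
  meta.rating: float32 -> float32, writer optional; from meta.score
  leftover writer field: meta.seq
  R1 fires at locale
  R3 fires at locale
  R3 fires at meta.country
  R1 fires at meta.rating
  R2 fires at meta.seq
  R3 fires at seq
  => forward verdict for Session: BREAKING, 6 violation(s)
remaining Session differences; none change what is asked:
  renamed field rating to score in record Address (alias rating declared on the renamed field) -> its effect on Session is confined to the backward direction, not asked
  renamed field quantity to duration in record Address (alias quantity declared on the renamed field) -> triggers nothing under Session's printed rules — same verdict


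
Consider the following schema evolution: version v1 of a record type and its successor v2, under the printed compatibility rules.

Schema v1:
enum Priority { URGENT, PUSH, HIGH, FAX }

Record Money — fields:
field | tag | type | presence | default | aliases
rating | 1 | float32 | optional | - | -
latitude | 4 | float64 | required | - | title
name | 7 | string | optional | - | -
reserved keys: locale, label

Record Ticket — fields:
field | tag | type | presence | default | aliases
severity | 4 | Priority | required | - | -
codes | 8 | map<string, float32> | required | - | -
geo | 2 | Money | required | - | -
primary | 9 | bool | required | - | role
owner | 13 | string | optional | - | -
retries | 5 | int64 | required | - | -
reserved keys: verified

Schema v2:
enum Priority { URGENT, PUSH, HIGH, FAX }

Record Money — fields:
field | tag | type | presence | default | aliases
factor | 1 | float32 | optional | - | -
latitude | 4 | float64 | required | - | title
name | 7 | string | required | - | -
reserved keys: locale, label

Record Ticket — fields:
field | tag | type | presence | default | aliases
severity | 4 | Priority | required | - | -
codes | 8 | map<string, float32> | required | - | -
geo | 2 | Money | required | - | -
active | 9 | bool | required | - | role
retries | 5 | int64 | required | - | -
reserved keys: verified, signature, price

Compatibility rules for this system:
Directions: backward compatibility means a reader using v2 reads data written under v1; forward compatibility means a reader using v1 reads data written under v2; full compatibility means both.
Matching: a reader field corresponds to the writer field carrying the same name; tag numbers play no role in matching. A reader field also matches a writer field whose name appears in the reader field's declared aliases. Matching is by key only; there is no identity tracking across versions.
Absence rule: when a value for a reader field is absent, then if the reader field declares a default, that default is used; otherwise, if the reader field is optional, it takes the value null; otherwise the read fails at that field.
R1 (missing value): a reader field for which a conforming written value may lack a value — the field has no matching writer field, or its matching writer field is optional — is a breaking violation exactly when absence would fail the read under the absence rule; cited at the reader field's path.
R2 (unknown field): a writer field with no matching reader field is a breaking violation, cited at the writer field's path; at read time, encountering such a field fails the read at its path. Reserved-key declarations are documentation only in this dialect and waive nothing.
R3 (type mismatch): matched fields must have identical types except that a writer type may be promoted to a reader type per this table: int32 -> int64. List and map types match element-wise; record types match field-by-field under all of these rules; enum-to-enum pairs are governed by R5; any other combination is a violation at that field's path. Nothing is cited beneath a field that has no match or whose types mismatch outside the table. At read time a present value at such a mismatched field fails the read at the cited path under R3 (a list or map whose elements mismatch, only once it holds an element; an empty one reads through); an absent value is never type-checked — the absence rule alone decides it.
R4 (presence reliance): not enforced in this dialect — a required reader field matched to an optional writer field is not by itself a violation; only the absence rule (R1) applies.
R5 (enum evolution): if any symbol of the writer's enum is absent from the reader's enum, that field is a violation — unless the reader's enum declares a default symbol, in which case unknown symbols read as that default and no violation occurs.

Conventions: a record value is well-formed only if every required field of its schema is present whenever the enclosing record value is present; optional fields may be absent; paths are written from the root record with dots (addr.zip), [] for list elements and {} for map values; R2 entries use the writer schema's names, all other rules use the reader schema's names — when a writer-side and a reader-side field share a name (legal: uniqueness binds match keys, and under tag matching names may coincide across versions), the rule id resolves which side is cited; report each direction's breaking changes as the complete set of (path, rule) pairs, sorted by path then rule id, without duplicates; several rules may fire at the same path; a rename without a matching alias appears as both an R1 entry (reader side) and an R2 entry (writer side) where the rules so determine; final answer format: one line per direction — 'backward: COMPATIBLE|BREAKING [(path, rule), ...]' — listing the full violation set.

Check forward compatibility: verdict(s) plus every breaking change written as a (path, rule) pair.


the writer's type comes first in each Ticket pair
forward on Ticket — v1 reading data written by v2:
  severity: paired with writer severity (Priority -> Priority; writer required)
  codes: paired with writer codes (map<string, float32> -> map<string, float32>; writer required)
  geo: paired with writer geo (Money -> Money; writer required)
  primary has no writer counterpart
  owner has no writer counterpart
  retries: paired with writer retries (int64 -> int64; writer required)
  leftover writer field: active
  geo.rating has no writer counterpart
  geo.latitude: paired with writer geo.latitude (float64 -> float64; writer required)
  geo.name: paired with writer geo.name (string -> string; writer required)
  leftover writer field: geo.factor
  violation R2 at active
  violation R2 at geo.factor
  violation R1 at primary
  => 3 violation(s): forward is BREAKING for Ticket
the other Ticket changes do not affect what is asked:
  field name in record Money: optional changed to required -> affects backward compatibility only, which is not asked
  removed field owner from record Ticket -> affects backward compatibility only, which is not asked

forward: BREAKING [(active, R2), (geo.factor, R2), (primary, R1)]


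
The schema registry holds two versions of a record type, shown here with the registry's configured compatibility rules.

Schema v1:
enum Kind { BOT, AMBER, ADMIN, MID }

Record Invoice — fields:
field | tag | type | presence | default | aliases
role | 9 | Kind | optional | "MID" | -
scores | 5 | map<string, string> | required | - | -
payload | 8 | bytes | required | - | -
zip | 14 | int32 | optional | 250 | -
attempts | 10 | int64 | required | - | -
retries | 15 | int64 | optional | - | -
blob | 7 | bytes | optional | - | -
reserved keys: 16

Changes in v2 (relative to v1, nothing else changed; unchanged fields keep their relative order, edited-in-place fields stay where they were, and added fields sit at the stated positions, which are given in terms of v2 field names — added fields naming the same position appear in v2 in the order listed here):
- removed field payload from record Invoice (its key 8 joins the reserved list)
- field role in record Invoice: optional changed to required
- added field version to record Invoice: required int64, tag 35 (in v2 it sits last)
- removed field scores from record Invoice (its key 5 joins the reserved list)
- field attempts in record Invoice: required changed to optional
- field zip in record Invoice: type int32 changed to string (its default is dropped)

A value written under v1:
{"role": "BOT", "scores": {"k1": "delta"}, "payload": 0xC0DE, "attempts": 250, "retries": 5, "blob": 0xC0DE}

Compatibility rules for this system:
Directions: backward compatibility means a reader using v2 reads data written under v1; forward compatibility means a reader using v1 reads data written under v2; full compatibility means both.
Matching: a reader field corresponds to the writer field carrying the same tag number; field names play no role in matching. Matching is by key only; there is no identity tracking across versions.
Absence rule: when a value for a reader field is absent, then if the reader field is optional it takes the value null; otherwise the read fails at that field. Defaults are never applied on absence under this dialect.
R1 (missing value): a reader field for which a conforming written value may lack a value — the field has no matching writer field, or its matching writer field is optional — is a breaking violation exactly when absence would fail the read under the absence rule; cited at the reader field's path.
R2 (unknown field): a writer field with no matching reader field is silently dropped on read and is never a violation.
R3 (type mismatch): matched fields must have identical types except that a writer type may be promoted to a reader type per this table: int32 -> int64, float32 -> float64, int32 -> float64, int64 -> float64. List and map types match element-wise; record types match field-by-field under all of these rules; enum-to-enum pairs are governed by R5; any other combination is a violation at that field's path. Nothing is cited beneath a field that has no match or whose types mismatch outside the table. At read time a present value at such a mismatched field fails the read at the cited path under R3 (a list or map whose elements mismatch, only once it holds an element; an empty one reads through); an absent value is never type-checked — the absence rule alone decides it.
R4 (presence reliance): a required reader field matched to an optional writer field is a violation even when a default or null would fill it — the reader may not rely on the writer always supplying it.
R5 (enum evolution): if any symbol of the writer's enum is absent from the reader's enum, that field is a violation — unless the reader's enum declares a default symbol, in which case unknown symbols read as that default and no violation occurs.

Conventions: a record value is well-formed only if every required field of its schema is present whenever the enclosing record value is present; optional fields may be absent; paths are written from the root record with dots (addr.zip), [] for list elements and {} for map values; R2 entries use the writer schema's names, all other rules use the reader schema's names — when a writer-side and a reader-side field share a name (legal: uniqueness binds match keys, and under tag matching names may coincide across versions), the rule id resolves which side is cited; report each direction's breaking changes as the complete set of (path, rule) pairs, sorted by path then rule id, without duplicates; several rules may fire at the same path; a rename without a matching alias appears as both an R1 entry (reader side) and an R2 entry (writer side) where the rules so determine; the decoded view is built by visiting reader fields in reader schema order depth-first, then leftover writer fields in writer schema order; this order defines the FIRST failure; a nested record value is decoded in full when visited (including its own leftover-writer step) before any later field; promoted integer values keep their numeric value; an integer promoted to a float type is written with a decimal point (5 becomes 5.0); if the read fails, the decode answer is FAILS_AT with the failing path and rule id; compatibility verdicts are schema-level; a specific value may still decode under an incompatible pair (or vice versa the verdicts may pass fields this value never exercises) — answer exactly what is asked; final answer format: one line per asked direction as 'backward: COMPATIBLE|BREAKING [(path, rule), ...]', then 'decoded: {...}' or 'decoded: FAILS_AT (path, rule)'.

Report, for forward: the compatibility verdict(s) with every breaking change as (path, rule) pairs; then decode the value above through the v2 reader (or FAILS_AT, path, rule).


forward: BREAKING [(attempts, R1), (attempts, R4), (payload, R1), (scores, R1), (zip, R3)]; decoded: FAILS_AT (version, R1)

each type pair in Invoice: writer, then reader
forward for Invoice (reader v1, writer v2):
  role: Kind -> Kind, writer required; from role
  scores has no writer counterpart
  payload has no writer counterpart
  zip: string -> int32, writer optional; from zip
  attempts: int64 -> int64, writer optional; from attempts
  retries: int64 -> int64, writer optional; from retries
  blob: bytes -> bytes, writer optional; from blob
  leftover writer field: version
  breaking: (attempts, R1)
  breaking: (attempts, R4)
  breaking: (payload, R1)
  breaking: (scores, R1)
  breaking: (zip, R3)
  forward on Invoice therefore BREAKING (5)
decoding the Invoice value with the v2 reader:
  role := "BOT"
  zip := null (missing; optional => null)
  attempts := 250
  retries := 5
  blob := 0xC0DE
  read fails at version under R1 (no fill)
  => FAILS_AT (version, R1)
the rest of the Invoice diff is inert for this question:
  field role in record Invoice: optional changed to required -> its effect on Invoice is confined to the backward direction, not asked


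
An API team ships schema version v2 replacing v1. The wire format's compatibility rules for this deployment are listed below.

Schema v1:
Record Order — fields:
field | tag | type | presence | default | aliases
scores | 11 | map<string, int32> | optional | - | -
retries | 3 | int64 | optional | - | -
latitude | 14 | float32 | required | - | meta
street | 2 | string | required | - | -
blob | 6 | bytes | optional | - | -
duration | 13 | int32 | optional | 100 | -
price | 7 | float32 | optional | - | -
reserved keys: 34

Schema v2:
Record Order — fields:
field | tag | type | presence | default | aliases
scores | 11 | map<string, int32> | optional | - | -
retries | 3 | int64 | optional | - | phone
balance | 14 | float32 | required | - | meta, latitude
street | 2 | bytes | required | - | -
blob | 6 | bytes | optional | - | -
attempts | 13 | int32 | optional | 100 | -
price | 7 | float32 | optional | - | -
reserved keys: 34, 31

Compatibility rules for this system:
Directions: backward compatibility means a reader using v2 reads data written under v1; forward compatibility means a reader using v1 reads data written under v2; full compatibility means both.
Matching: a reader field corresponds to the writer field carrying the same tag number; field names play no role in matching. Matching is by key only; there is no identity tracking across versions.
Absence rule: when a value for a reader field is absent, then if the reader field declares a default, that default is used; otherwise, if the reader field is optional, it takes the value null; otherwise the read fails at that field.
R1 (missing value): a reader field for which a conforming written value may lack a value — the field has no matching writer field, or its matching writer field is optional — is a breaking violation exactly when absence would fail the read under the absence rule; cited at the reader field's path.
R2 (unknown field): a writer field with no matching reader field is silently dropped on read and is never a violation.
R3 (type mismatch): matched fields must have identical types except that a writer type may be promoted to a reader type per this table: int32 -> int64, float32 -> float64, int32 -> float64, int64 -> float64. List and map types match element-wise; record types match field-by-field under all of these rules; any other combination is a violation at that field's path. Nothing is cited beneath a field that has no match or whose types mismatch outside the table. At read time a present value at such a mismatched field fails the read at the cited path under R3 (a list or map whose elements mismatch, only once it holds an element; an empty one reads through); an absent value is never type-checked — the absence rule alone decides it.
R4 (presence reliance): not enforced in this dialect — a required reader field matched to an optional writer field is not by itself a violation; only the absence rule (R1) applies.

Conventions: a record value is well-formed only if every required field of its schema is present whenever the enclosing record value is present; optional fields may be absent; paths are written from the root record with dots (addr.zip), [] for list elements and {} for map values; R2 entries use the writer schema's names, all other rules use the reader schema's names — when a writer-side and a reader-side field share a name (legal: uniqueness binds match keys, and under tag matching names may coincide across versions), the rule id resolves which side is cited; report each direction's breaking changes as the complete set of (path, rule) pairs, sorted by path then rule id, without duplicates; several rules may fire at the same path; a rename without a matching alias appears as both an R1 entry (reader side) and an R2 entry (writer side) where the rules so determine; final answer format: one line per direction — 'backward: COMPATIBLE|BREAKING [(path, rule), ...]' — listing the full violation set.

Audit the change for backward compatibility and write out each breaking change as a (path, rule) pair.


each type pair in Order: writer, then reader
backward analysis of Order with v2 as reader and v1 as writer:
  map<string, int32> -> map<string, int32>, writer optional: scores aligns to scores
  int64 -> int64, writer optional: retries aligns to retries
  float32 -> float32, writer required: balance aligns to latitude
  string -> bytes, writer required: street aligns to street
  bytes -> bytes, writer optional: blob aligns to blob
  int32 -> int32, writer optional: attempts aligns to duration
  float32 -> float32, writer optional: price aligns to price
  violation R3 at street
  => backward verdict for Order: BREAKING, 1 violation(s)
checking off the Order differences that do not matter here:
  renamed field latitude to balance in record Order (alias latitude declared on the renamed field) -> triggers nothing under Order's printed rules — same verdict
  renamed field duration to attempts in record Order -> triggers nothing under Order's printed rules — same verdict

backward: BREAKING [(street, R3)]


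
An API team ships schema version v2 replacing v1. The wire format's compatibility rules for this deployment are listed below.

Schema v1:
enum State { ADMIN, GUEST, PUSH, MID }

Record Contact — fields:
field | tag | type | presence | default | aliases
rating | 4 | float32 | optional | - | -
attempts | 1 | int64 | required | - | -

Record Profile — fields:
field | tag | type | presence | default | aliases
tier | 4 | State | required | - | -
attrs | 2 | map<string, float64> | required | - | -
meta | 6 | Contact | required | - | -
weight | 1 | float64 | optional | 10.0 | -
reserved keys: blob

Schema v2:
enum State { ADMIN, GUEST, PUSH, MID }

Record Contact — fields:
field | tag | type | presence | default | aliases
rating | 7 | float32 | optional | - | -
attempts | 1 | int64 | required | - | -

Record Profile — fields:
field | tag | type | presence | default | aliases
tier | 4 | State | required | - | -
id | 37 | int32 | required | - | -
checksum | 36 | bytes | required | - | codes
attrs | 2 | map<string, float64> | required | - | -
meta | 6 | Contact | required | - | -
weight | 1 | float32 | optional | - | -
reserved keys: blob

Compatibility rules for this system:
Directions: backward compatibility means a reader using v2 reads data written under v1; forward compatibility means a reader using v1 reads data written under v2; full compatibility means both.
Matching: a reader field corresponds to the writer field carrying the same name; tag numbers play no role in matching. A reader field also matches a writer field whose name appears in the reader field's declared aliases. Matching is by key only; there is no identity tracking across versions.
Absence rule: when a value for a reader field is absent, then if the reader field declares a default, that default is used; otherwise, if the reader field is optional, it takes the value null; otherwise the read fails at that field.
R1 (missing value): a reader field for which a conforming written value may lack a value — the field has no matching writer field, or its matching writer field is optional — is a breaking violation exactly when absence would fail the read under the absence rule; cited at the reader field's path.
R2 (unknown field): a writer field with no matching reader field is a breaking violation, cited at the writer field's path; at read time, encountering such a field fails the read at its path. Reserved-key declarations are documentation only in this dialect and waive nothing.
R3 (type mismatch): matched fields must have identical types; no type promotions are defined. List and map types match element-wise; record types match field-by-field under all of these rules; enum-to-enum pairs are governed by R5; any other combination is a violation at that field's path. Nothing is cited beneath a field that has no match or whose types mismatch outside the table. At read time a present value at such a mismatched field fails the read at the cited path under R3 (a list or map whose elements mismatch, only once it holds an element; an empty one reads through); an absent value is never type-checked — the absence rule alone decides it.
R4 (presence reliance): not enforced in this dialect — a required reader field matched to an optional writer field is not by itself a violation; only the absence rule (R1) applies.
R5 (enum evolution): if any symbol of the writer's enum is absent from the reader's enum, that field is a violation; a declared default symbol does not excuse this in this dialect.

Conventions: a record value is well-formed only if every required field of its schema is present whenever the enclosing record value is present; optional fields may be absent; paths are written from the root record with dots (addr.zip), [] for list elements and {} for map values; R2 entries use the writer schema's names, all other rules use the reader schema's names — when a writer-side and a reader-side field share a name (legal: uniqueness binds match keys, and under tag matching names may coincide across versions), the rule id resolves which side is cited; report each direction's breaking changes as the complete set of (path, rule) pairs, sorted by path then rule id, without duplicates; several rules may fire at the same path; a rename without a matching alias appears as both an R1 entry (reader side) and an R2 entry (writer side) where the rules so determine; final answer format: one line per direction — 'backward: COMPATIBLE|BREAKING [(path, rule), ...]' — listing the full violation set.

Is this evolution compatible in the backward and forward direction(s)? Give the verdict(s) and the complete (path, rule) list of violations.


backward: BREAKING [(checksum, R1), (id, R1), (weight, R3)]; forward: BREAKING [(checksum, R2), (id, R2), (weight, R3)]

in Profile below, arrows point writer -> reader
backward on Profile — v2 reading data written by v1:
  State -> State, writer required: tier aligns to tier
  no writer field matches reader id
  no writer field matches reader checksum
  map<string, float64> -> map<string, float64>, writer required: attrs aligns to attrs
  Contact -> Contact, writer required: meta aligns to meta
  float64 -> float32, writer optional: weight aligns to weight
  float32 -> float32, writer optional: meta.rating aligns to meta.rating
  int64 -> int64, writer required: meta.attempts aligns to meta.attempts
  violation R1 at checksum
  violation R1 at id
  violation R3 at weight
  => backward: BREAKING (3)
forward on Profile — v1 reading data written by v2:
  State -> State, writer required: tier aligns to tier
  map<string, float64> -> map<string, float64>, writer required: attrs aligns to attrs
  Contact -> Contact, writer required: meta aligns to meta
  float32 -> float64, writer optional: weight aligns to weight
  writer id: unknown to reader
  writer checksum: unknown to reader
  float32 -> float32, writer optional: meta.rating aligns to meta.rating
  int64 -> int64, writer required: meta.attempts aligns to meta.attempts
  violation R2 at checksum
  violation R2 at id
  violation R3 at weight
  => forward: BREAKING (3)


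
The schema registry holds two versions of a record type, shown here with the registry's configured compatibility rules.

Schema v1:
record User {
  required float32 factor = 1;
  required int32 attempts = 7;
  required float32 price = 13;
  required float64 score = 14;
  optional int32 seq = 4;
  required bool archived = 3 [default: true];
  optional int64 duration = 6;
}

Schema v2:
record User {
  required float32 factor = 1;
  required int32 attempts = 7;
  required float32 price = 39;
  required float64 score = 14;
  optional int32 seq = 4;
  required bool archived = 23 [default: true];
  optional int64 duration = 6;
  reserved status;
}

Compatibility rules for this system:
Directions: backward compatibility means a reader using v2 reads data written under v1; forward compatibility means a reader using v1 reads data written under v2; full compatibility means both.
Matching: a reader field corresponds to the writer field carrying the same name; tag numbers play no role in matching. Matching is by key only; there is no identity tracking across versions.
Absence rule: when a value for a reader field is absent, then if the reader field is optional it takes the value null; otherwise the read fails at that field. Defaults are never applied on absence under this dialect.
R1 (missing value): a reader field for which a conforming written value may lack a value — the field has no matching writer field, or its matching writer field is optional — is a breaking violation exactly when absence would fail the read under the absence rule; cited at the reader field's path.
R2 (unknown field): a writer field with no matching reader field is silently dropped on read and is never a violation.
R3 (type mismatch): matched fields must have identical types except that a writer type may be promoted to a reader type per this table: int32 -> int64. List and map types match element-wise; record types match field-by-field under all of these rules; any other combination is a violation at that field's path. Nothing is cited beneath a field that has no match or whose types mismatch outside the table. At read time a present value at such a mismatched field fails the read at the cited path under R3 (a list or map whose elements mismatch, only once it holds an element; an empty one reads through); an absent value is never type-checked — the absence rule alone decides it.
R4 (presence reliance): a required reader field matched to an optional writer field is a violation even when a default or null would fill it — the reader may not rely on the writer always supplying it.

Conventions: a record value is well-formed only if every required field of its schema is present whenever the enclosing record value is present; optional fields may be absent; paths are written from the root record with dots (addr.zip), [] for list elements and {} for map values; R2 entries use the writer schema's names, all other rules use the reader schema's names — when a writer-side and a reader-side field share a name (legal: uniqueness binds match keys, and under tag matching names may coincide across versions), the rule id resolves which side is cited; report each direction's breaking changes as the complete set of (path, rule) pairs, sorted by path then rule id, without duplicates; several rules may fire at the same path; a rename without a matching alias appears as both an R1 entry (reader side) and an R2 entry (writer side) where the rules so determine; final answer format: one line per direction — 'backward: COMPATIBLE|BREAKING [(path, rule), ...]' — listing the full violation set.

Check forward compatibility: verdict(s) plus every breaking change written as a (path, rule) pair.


the writer's type comes first in each User pair
forward pass over User, reader schema v1, writer schema v2:
  factor: float32 -> float32, writer required; from factor
  attempts: int32 -> int32, writer required; from attempts
  price: float32 -> float32, writer required; from price
  score: float64 -> float64, writer required; from score
  seq: int32 -> int32, writer optional; from seq
  archived: bool -> bool, writer required; from archived
  duration: int64 -> int64, writer optional; from duration
  => forward: COMPATIBLE
ruling out the remaining User differences:
  field price in record User: tag 13 changed to 39 -> inert for the asked User verdict: nothing fires
  field archived in record User: tag 3 changed to 23 -> inert for the asked User verdict: nothing fires

forward: COMPATIBLE []


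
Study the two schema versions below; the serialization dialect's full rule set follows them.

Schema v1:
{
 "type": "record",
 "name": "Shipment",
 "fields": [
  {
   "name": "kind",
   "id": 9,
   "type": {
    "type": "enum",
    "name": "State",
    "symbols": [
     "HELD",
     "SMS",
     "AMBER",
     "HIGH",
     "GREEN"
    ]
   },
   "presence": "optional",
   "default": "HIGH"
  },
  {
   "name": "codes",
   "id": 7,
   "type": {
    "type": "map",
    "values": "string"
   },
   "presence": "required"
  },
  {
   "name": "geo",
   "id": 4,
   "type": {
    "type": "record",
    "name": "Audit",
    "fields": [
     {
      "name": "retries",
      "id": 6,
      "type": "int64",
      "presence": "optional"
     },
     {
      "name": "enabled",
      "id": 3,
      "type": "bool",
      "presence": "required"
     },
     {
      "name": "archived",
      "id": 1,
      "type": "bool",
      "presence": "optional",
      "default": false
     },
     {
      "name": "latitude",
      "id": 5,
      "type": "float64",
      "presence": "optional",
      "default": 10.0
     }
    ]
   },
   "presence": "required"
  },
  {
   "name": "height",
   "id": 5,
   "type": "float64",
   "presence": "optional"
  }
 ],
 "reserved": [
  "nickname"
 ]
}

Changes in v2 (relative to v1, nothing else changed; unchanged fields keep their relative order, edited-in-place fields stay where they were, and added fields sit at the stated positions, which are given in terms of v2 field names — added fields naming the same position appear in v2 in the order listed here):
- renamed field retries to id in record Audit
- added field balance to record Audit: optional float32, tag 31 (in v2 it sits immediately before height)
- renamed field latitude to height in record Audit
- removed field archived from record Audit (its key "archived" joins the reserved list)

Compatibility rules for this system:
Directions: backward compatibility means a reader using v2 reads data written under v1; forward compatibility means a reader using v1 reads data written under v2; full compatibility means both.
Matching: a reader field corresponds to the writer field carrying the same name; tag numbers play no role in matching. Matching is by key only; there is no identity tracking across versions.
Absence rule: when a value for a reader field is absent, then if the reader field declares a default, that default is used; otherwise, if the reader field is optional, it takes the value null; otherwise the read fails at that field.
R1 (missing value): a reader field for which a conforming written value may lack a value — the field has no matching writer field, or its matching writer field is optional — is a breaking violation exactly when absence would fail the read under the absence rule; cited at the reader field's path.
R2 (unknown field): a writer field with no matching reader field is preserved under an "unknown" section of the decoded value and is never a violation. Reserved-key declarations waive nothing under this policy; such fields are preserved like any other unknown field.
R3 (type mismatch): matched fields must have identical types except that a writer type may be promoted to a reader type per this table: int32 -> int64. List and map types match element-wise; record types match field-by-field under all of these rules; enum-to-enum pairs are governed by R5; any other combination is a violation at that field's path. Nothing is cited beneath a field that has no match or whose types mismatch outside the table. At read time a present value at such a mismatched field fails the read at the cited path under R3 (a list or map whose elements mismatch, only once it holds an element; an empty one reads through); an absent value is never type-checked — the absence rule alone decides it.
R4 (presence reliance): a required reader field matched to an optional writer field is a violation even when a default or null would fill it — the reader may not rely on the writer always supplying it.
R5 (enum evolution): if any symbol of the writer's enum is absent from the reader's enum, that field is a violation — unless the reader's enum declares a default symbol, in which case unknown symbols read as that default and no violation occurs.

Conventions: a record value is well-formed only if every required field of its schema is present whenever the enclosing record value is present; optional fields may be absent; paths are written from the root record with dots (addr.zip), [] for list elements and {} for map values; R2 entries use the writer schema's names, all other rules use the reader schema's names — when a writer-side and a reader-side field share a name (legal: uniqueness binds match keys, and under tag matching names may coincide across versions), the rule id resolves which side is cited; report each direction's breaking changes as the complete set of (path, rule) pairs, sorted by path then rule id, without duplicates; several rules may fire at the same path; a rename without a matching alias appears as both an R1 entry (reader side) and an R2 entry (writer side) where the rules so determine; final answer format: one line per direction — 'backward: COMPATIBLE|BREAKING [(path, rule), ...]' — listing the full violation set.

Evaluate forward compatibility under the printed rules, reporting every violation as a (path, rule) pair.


in Shipment below, arrows point writer -> reader
forward pass over Shipment, reader schema v1, writer schema v2:
  writer optional, State -> State: reader kind maps from writer kind
  writer required, map<string, string> -> map<string, string>: reader codes maps from writer codes
  writer required, Audit -> Audit: reader geo maps from writer geo
  writer optional, float64 -> float64: reader height maps from writer height
  geo.retries: no writer match
  writer required, bool -> bool: reader geo.enabled maps from writer geo.enabled
  geo.archived: no writer match
  geo.latitude: no writer match
  leftover writer field: geo.id
  leftover writer field: geo.balance
  leftover writer field: geo.height
  => no violations; forward on Shipment: COMPATIBLE
the other Shipment changes do not affect what is asked:
  renamed field retries to id in record Audit -> fires no rule on Shipment, leaving the asked answer as it is
  added field balance to record Audit: optional float32, tag 31 (in v2 it sits immediately before height) -> fires no rule on Shipment, leaving the asked answer as it is
  renamed field latitude to height in record Audit -> fires no rule on Shipment, leaving the asked answer as it is
  removed field archived from record Audit (its key "archived" joins the reserved list) -> fires no rule on Shipment, leaving the asked answer as it is

forward: COMPATIBLE []
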